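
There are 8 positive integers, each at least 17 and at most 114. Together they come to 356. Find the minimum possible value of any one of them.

Minimizing one value means maximizing the remaining 7.
The other 7 can take up 7 × 114 = 798 ≥ 356 − 17, so one integer can sit at its floor of 17.
Achievable: one at 17 and the other 7 totalling 339, which fits since 7 × 17 ≤ 339 ≤ 7 × 114.

17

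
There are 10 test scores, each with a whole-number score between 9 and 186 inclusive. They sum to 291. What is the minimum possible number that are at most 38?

4

Let j be the number exceeding 38. Then the total is ≥ 39·j + 9·(10 − j) = 90 + 30j.
So 30j ≤ 201 and j ≤ 6; hence at least 10 − 6 = 4 are ≤ 38.
Exactly 4 works: 4 values at 9 and 6 at 39 total 270; raise one of the low values by 21 (still ≤ 38) to hit 291.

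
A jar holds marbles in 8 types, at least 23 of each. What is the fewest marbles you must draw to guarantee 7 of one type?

49

In the worst case you draw 6 of each of the 8 types: 8 × 6 = 48.
One more forces 7 of some type, so 48 + 1 = 49.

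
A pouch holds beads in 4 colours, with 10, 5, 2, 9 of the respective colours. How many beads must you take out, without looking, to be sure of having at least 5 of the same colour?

15

In the worst case you take as many as possible of each colour without reaching 5: 4 + 4 + 2 + 4 = 14.
The next one must give 5 of some colour, so 14 + 1 = 15.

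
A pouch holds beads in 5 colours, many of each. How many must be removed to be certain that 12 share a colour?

56

In the worst case you draw 11 of each of the 5 colours: 5 × 11 = 55.
One more forces 12 of some colour, so 55 + 1 = 56.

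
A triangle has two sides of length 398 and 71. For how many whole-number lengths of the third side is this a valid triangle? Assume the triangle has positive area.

141

The triangle inequality gives |398 − 71| < c < 398 + 71, i.e. 327 < c < 469.
So c can be any integer from 328 to 468: 141 values.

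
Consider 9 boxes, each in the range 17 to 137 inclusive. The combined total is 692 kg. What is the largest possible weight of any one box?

137

To make one box as large as possible, make the other 8 as small as possible.
The other 8 contribute at least 8 × 17 = 136, leaving at most 692 − 136 = 556.
But each box is capped at 137, so the maximum is 137.
Achievable: one at 137 and the other 8 totalling 555, which fits since 8 × 17 ≤ 555 ≤ 8 × 137.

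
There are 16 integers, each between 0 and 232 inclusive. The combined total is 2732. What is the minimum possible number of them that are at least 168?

1

Each value short of 168 is at most 167, costing at least 232 − 167 = 65 against the maximum total of 3712.
We can afford to lose at most 3712 − 2732 = 980, so at most ⌊980/65⌋ = 15 fall short, and at least 1 are ≥ 168.
Exactly 1 works: 1 value at 232 and 15 at 167 total 2737; lower one of the high values by 5 (still ≥ 168) to hit 2732.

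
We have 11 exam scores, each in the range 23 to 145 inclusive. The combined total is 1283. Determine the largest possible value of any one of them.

145

To make one score as large as possible, make the other 10 as small as possible.
The other 10 contribute at least 10 × 23 = 230, leaving at most 1283 − 230 = 1053.
But each score is capped at 145, so the maximum is 145.
Achievable: one at 145 and the other 10 totalling 1138, which fits since 10 × 23 ≤ 1138 ≤ 10 × 145.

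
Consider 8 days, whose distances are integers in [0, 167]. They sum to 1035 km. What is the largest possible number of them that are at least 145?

With k values at 145 or above and the rest at least 0, the sum is at least 0 + 145k.
Since the sum is 1035, we need 145k ≤ 1035, i.e. k ≤ 7.
k = 7 is achieved by 7 values at 145 and 1 at 0, total 1015; add 20 to one value (staying below 145) to reach 1035.

7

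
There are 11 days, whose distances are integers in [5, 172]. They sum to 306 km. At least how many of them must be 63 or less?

If only k of them are at most 63, the other 11 − k are at least 64, so the total is at least (11 − k)·64 + k·5.
This is ≤ 306, so (11 − k)·64 + 5k ≤ 306, which gives k ≥ 7.
Exactly 7 works: 7 values at 5 and 4 at 64 total 291; raise one of the low values by 15 (still ≤ 63) to hit 306.

7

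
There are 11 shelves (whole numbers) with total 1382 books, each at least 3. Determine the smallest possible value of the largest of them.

The 11 values sum to 1382, so their maximum is at least ⌈1382/11⌉ = 126.
Achievable: 7 of them at 126 and 4 at 125 total 1382.

126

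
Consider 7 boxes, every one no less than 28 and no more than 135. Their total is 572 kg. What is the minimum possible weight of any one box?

Minimizing one value means maximizing the remaining 6.
The other 6 can take up 6 × 135 = 810 ≥ 572 − 28, so one box can sit at its floor of 28.
Achievable: one at 28 and the other 6 totalling 544, which fits since 6 × 28 ≤ 544 ≤ 6 × 135.

28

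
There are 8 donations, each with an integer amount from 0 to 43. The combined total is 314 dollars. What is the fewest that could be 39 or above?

2

Suppose at most 8 − j of them reach 39; then j values are ≤ 38 and the rest ≤ 43.
The total is then ≤ 38·j + 43·(8 − j) = 344 − 5j. For this to be ≥ 314 we need j ≤ 6, so at least 8 − 6 = 2 must reach 39.
Exactly 2 works: 2 values at 43 and 6 at 38 total 314.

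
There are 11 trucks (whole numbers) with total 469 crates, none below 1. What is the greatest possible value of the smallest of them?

The average is 469/11 < 43, so some value is ≤ 42.
Taking 4 copies of 42 and 7 copies of 43 gives exactly 469, so 42 is attained.

42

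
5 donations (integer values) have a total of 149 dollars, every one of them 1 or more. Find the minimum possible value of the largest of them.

30

The 5 values sum to 149, so their maximum is at least ⌈149/5⌉ = 30.
Achievable: 4 of them at 30 and 1 at 29 total 149.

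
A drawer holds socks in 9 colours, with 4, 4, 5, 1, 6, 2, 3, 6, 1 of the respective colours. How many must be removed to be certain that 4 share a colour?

In the worst case you take as many as possible of each colour without reaching 4: 3 + 3 + 3 + 1 + 3 + 2 + 3 + 3 + 1 = 22.
The next one must give 4 of some colour, so 22 + 1 = 23.

23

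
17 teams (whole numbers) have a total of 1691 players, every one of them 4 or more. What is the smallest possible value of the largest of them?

If every one of the 17 were at most 99, the total would be at most 17 × 99 = 1683 < 1691.
Achievable: 8 of them at 100 and 9 at 99 total 1691.

100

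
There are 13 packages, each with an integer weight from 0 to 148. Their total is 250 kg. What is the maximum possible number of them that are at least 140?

1

With k values at 140 or above and the rest at least 0, the sum is at least 0 + 140k.
Since the sum is 250, we need 140k ≤ 250, i.e. k ≤ 1.
k = 1 is achieved by 1 value at 140 and 12 at 0, total 140; add 110 to one value (staying below 140) to reach 250.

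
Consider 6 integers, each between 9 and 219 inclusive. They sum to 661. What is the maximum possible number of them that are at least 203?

If k of the values are ≥ 203, the total is ≥ 203k + 9(6 − k).
Setting 203k + 9(6 − k) ≤ 661 gives 194k ≤ 607, so k ≤ 3.
k = 3 is achieved by 3 values at 203 and 3 at 9, total 636; add 25 to one value (staying below 203) to reach 661.

3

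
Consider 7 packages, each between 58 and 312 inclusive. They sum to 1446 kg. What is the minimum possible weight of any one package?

Minimizing one value means maximizing the remaining 6.
The other 6 can take up 6 × 312 = 1872 ≥ 1446 − 58, so one package can sit at its floor of 58.
Achievable: one at 58 and the other 6 totalling 1388, which fits since 6 × 58 ≤ 1388 ≤ 6 × 312.

58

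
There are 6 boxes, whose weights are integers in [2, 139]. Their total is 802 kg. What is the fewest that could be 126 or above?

Each value short of 126 is at most 125, costing at least 139 − 125 = 14 against the maximum total of 834.
We can afford to lose at most 834 − 802 = 32, so at most ⌊32/14⌋ = 2 fall short, and at least 4 are ≥ 126.
Exactly 4 works: 4 values at 139 and 2 at 125 total 806; lower one of the high values by 4 (still ≥ 126) to hit 802.

4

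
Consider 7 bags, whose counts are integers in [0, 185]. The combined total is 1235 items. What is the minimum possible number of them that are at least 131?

6

Each value short of 131 is at most 130, costing at least 185 − 130 = 55 against the maximum total of 1295.
We can afford to lose at most 1295 − 1235 = 60, so at most ⌊60/55⌋ = 1 fall short, and at least 6 are ≥ 131.
Exactly 6 works: 6 values at 185 and 1 at 130 total 1240; lower one of the high values by 5 (still ≥ 131) to hit 1235.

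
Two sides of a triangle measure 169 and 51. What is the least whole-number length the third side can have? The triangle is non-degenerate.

119

The third side must exceed |169 − 51| = 118.
The smallest integer above 118 is 119.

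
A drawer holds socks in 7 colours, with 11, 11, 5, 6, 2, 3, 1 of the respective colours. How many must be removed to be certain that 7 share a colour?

In the worst case you take as many as possible of each colour without reaching 7: 6 + 6 + 5 + 6 + 2 + 3 + 1 = 29.
The next one must give 7 of some colour, so 29 + 1 = 30.

30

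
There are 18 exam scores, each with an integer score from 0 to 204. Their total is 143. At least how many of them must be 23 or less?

Let j be the number exceeding 23. Then the total is ≥ 24·j + 0·(18 − j) = 0 + 24j.
So 24j ≤ 143 and j ≤ 5; hence at least 18 − 5 = 13 are ≤ 23.
Exactly 13 works: 13 values at 0 and 5 at 24 total 120; raise one of the low values by 23 (still ≤ 23) to hit 143.

13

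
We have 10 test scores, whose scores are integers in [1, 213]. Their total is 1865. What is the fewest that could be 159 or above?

6

Each value short of 159 is at most 158, costing at least 213 − 158 = 55 against the maximum total of 2130.
We can afford to lose at most 2130 − 1865 = 265, so at most ⌊265/55⌋ = 4 fall short, and at least 6 are ≥ 159.
Exactly 6 works: 6 values at 213 and 4 at 158 total 1910; lower one of the high values by 45 (still ≥ 159) to hit 1865.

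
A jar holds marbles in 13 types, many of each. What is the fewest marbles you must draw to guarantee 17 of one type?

In the worst case you draw 16 of each of the 13 types: 13 × 16 = 208.
One more forces 17 of some type, so 208 + 1 = 209.

209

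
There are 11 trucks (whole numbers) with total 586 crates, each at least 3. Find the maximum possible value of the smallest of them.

53

The 11 values sum to 586, so their minimum is at most ⌊586/11⌋ = 53.
Achievable: 8 of them at 53 and 3 at 54 total 586.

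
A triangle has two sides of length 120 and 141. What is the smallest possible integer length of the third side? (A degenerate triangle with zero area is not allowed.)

The third side must exceed |120 − 141| = 21.
The smallest integer above 21 is 22.

22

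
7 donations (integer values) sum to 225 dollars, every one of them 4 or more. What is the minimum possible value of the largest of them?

33

The average is 225/7 > 32, so not all 7 can be 32 or less; the largest is ≥ 33.
Taking 6 copies of 32 and 1 copy of 33 gives exactly 225, so 33 is attained.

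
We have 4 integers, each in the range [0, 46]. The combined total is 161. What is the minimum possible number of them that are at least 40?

Each value short of 40 is at most 39, costing at least 46 − 39 = 7 against the maximum total of 184.
We can afford to lose at most 184 − 161 = 23, so at most ⌊23/7⌋ = 3 fall short, and at least 1 are ≥ 40.
Exactly 1 works: 1 value at 46 and 3 at 39 total 163; lower one of the high values by 2 (still ≥ 40) to hit 161.

1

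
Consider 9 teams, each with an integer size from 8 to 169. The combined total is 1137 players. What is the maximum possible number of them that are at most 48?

3

Each value at 48 or below falls at least 169 − 48 = 121 short of the ceiling 169.
The ceiling total is 9 × 169 = 1521, and we need 1137, so at most ⌊(1521 − 1137)/121⌋ = 3 can be that low.
k = 3 is achieved by 3 values at 48 and 6 at 169, total 1158; lower one of the 169's by 21 (still > 48) to reach 1137.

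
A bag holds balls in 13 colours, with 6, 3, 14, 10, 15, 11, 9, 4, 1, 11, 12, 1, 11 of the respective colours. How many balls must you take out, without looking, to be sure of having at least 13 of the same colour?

In the worst case you take as many as possible of each colour without reaching 13: 6 + 3 + 12 + 10 + 12 + 11 + 9 + 4 + 1 + 11 + 12 + 1 + 11 = 103.
The next one must give 13 of some colour, so 103 + 1 = 104.

104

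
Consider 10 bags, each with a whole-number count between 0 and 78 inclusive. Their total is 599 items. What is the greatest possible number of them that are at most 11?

Each value at 11 or below falls at least 78 − 11 = 67 short of the ceiling 78.
The ceiling total is 10 × 78 = 780, and we need 599, so at most ⌊(780 − 599)/67⌋ = 2 can be that low.
k = 2 is achieved by 2 values at 11 and 8 at 78, total 646; lower one of the 78's by 47 (still > 11) to reach 599.

2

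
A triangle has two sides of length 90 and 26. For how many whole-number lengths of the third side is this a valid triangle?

51

The triangle inequality gives |90 − 26| < c < 90 + 26, i.e. 64 < c < 116.
So c can be any integer from 65 to 115: 51 values.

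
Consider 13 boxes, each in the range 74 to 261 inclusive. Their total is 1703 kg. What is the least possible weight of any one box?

74

Minimizing one value means maximizing the remaining 12.
The other 12 can take up 12 × 261 = 3132 ≥ 1703 − 74, so one box can sit at its floor of 74.
Achievable: one at 74 and the other 12 totalling 1629, which fits since 12 × 74 ≤ 1629 ≤ 12 × 261.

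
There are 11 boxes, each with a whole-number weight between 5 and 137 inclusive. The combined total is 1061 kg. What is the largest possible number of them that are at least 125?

8

Suppose k of them are at least 125. Those contribute at least 125 each and the other 11 − k at least 5 each.
So the total is at least 125k + 5(11 − k) = 55 + 120k. This must be ≤ 1061, giving k ≤ 8.
k = 8 is achieved by 8 values at 125 and 3 at 5, total 1015; add 46 to one value (staying below 125) to reach 1061.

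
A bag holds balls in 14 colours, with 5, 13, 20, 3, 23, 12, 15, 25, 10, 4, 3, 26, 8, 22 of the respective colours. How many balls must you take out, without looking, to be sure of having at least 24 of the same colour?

185

In the worst case you take as many as possible of each colour without reaching 24: 5 + 13 + 20 + 3 + 23 + 12 + 15 + 23 + 10 + 4 + 3 + 23 + 8 + 22 = 184.
The next one must give 24 of some colour, so 184 + 1 = 185.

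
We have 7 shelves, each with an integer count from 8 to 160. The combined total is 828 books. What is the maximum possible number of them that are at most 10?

1

Suppose k of them are at most 10. Those contribute at most 10 each and the rest at most 160 each.
So the total is at most 10k + 160(7 − k) = 1120 − 150k. This must still be ≥ 828, so k ≤ 1.
k = 1 is achieved by 1 value at 10 and 6 at 160, total 970; lower one of the 160's by 142 (still > 10) to reach 828.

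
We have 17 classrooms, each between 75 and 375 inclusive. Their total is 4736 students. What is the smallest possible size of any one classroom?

To make one classroom as small as possible, make the other 16 as large as possible.
The other 16 can take up 16 × 375 = 6000 ≥ 4736 − 75, so one classroom can sit at its floor of 75.
Achievable: one at 75 and the other 16 totalling 4661, which fits since 16 × 75 ≤ 4661 ≤ 16 × 375.

75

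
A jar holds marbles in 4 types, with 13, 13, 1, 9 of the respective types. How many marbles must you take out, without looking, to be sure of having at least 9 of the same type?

In the worst case you take as many as possible of each type without reaching 9: 8 + 8 + 1 + 8 = 25.
The next one must give 9 of some type, so 25 + 1 = 26.

26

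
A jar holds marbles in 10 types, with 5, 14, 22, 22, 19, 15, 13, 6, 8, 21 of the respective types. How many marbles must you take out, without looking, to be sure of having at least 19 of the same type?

In the worst case you take as many as possible of each type without reaching 19: 5 + 14 + 18 + 18 + 18 + 15 + 13 + 6 + 8 + 18 = 133.
The next one must give 19 of some type, so 133 + 1 = 134.

134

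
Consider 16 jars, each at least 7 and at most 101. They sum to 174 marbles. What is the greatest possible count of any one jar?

Maximizing one value means minimizing the remaining 15.
The other 15 contribute at least 15 × 7 = 105, leaving at most 174 − 105 = 69.
Since 69 ≤ 101, this is achievable: one at 69 and 15 at 7.

69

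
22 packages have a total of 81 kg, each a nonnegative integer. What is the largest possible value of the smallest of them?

3

If every one of the 22 were at least 4, the total would be at least 22 × 4 = 88 > 81.
Achievable: 7 of them at 3 and 15 at 4 total 81.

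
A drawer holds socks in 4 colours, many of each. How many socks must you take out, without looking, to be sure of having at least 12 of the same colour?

45

You could draw 11 of every colour without reaching 12 of any — 44 in all.
One more forces 12 of some colour, so 44 + 1 = 45.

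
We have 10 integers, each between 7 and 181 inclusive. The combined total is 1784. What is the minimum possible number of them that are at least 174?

7

Suppose at most 10 − j of them reach 174; then j values are ≤ 173 and the rest ≤ 181.
The total is then ≤ 173·j + 181·(10 − j) = 1810 − 8j. For this to be ≥ 1784 we need j ≤ 3, so at least 10 − 3 = 7 must reach 174.
Exactly 7 works: 7 values at 181 and 3 at 173 total 1786; lower one of the high values by 2 (still ≥ 174) to hit 1784.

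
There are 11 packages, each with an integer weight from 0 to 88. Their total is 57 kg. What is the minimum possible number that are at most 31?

If only k of them are at most 31, the other 11 − k are at least 32, so the total is at least (11 − k)·32 + k·0.
This is ≤ 57, so (11 − k)·32 + 0k ≤ 57, which gives k ≥ 10.
Exactly 10 works: 10 values at 0 and 1 at 32 total 32; raise one of the low values by 25 (still ≤ 31) to hit 57.

10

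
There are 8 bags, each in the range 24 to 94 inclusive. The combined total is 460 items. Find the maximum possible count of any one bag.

To make one bag as large as possible, make the other 7 as small as possible.
The other 7 contribute at least 7 × 24 = 168, leaving at most 460 − 168 = 292.
But each bag is capped at 94, so the maximum is 94.
Achievable: one at 94 and the other 7 totalling 366, which fits since 7 × 24 ≤ 366 ≤ 7 × 94.

94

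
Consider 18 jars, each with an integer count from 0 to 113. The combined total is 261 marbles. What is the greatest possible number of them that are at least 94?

If k of the values are ≥ 94, the total is ≥ 94k + 0(18 − k).
Setting 94k + 0(18 − k) ≤ 261 gives 94k ≤ 261, so k ≤ 2.
k = 2 is achieved by 2 values at 94 and 16 at 0, total 188; add 73 to one value (staying below 94) to reach 261.

2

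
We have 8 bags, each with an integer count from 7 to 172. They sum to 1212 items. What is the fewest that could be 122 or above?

5

Suppose at most 8 − j of them reach 122; then j values are ≤ 121 and the rest ≤ 172.
The total is then ≤ 121·j + 172·(8 − j) = 1376 − 51j. For this to be ≥ 1212 we need j ≤ 3, so at least 8 − 3 = 5 must reach 122.
Exactly 5 works: 5 values at 172 and 3 at 121 total 1223; lower one of the high values by 11 (still ≥ 122) to hit 1212.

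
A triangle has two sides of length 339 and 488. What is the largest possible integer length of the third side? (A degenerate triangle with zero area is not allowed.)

The third side must be less than 339 + 488 = 827.
The largest integer below 827 is 826.

826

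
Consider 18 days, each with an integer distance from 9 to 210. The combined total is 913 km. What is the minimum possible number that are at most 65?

Let j be the number exceeding 65. Then the total is ≥ 66·j + 9·(18 − j) = 162 + 57j.
So 57j ≤ 751 and j ≤ 13; hence at least 18 − 13 = 5 are ≤ 65.
Exactly 5 works: 5 values at 9 and 13 at 66 total 903; raise one of the low values by 10 (still ≤ 65) to hit 913.

5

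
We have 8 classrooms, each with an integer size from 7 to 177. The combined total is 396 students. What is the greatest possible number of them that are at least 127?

2

With k values at 127 or above and the rest at least 7, the sum is at least 56 + 120k.
Since the sum is 396, we need 120k ≤ 340, i.e. k ≤ 2.
k = 2 is achieved by 2 values at 127 and 6 at 7, total 296; add 100 to one value (staying below 127) to reach 396.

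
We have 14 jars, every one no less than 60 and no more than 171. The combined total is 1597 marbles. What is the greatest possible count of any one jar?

171

To make one jar as large as possible, make the other 13 as small as possible.
The other 13 contribute at least 13 × 60 = 780, leaving at most 1597 − 780 = 817.
But each jar is capped at 171, so the maximum is 171.
Achievable: one at 171 and the other 13 totalling 1426, which fits since 13 × 60 ≤ 1426 ≤ 13 × 171.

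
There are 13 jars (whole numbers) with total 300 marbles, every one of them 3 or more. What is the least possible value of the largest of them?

If every one of the 13 were at most 23, the total would be at most 13 × 23 = 299 < 300.
Equality holds with 1 value of 24 and 12 values of 23.

24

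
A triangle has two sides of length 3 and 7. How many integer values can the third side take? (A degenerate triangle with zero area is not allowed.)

The triangle inequality gives |3 − 7| < c < 3 + 7, i.e. 4 < c < 10.
So c can be any integer from 5 to 9: 5 values.

5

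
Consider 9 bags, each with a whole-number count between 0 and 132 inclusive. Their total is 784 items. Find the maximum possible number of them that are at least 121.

Suppose k of them are at least 121. Those contribute at least 121 each and the other 9 − k at least 0 each.
So the total is at least 121k + 0(9 − k) = 0 + 121k. This must be ≤ 784, giving k ≤ 6.
k = 6 is achieved by 6 values at 121 and 3 at 0, total 726; add 58 to one value (staying below 121) to reach 784.

6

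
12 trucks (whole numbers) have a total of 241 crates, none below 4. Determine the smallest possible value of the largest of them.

21

If every one of the 12 were at most 20, the total would be at most 12 × 20 = 240 < 241.
Equality holds with 1 value of 21 and 11 values of 20.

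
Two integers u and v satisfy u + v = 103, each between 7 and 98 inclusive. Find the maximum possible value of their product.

With u + v fixed, uv peaks when the two are closest together.
Taking u = 51 and v = 52 (both in [7, 98]) gives uv = 2652.

2652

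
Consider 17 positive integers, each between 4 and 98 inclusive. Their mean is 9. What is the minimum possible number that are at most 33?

15

The total is 17 × 9 = 153.
If only k of them are at most 33, the other 17 − k are at least 34, so the total is at least (17 − k)·34 + k·4.
This is ≤ 153, so (17 − k)·34 + 4k ≤ 153, which gives k ≥ 15.
Exactly 15 works: 15 values at 4 and 2 at 34 total 128; raise one of the low values by 25 (still ≤ 33) to hit 153.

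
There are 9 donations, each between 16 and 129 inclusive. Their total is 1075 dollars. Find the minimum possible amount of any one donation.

To make one donation as small as possible, make the other 8 as large as possible.
The other 8 contribute at most 8 × 129 = 1032, leaving at least 1075 − 1032 = 43.
Since 43 ≥ 16, this is achievable: one at 43 and 8 at 129.

43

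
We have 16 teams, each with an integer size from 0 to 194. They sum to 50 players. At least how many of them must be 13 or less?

13

If only k of them are at most 13, the other 16 − k are at least 14, so the total is at least (16 − k)·14 + k·0.
This is ≤ 50, so (16 − k)·14 + 0k ≤ 50, which gives k ≥ 13.
Exactly 13 works: 13 values at 0 and 3 at 14 total 42; raise one of the low values by 8 (still ≤ 13) to hit 50.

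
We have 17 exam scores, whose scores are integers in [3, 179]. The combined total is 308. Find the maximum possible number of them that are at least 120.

2

With k values at 120 or above and the rest at least 3, the sum is at least 51 + 117k.
Since the sum is 308, we need 117k ≤ 257, i.e. k ≤ 2.
k = 2 is achieved by 2 values at 120 and 15 at 3, total 285; add 23 to one value (staying below 120) to reach 308.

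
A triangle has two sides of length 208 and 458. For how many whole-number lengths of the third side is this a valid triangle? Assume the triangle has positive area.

415

The triangle inequality gives |208 − 458| < c < 208 + 458, i.e. 250 < c < 666.
So c can be any integer from 251 to 665: 415 values.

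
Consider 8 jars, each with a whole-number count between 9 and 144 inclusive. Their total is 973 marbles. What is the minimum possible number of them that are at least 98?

Suppose at most 8 − j of them reach 98; then j values are ≤ 97 and the rest ≤ 144.
The total is then ≤ 97·j + 144·(8 − j) = 1152 − 47j. For this to be ≥ 973 we need j ≤ 3, so at least 8 − 3 = 5 must reach 98.
Exactly 5 works: 5 values at 144 and 3 at 97 total 1011; lower one of the high values by 38 (still ≥ 98) to hit 973.

5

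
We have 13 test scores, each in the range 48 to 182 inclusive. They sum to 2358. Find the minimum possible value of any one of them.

174

To make one score as small as possible, make the other 12 as large as possible.
The other 12 contribute at most 12 × 182 = 2184, leaving at least 2358 − 2184 = 174.
Since 174 ≥ 48, this is achievable: one at 174 and 12 at 182.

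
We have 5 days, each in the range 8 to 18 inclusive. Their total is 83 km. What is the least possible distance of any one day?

Minimizing one value means maximizing the remaining 4.
The other 4 contribute at most 4 × 18 = 72, leaving at least 83 − 72 = 11.
Since 11 ≥ 8, this is achievable: one at 11 and 4 at 18.

11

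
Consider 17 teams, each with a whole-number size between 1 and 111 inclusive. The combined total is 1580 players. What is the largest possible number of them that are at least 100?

With k values at 100 or above and the rest at least 1, the sum is at least 17 + 99k.
Since the sum is 1580, we need 99k ≤ 1563, i.e. k ≤ 15.
k = 15 is achieved by 15 values at 100 and 2 at 1, total 1502; add 78 to one value (staying below 100) to reach 1580.

15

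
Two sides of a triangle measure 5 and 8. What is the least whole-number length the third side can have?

The third side must exceed |5 − 8| = 3.
The smallest integer above 3 is 4.

4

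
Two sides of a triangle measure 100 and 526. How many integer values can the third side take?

The triangle inequality gives |100 − 526| < c < 100 + 526, i.e. 426 < c < 626.
So c can be any integer from 427 to 625: 199 values.

199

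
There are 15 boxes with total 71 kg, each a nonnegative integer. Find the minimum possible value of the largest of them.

5

If every one of the 15 were at most 4, the total would be at most 15 × 4 = 60 < 71.
Achievable: 11 of them at 5 and 4 at 4 total 71.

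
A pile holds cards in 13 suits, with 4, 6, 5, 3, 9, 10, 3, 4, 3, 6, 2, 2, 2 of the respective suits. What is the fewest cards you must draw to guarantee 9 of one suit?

57

In the worst case you take as many as possible of each suit without reaching 9: 4 + 6 + 5 + 3 + 8 + 8 + 3 + 4 + 3 + 6 + 2 + 2 + 2 = 56.
The next one must give 9 of some suit, so 56 + 1 = 57.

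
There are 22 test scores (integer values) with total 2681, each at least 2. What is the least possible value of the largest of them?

The 22 values sum to 2681, so their maximum is at least ⌈2681/22⌉ = 122.
Equality holds with 19 values of 122 and 3 values of 121.

122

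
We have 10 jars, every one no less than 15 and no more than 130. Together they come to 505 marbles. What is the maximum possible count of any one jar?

130

To make one jar as large as possible, make the other 9 as small as possible.
The other 9 contribute at least 9 × 15 = 135, leaving at most 505 − 135 = 370.
But each jar is capped at 130, so the maximum is 130.
Achievable: one at 130 and the other 9 totalling 375, which fits since 9 × 15 ≤ 375 ≤ 9 × 130.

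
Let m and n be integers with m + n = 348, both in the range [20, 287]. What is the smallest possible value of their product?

17507

mn = m(348 − m) is concave in m, so over [61, 287] it is minimized at an endpoint.
At the endpoint m = 61, n = 348 − 61 = 287, so mn = 61 × 287 = 17507.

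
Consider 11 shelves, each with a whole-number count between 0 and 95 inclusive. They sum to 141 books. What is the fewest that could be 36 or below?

8

Let j be the number exceeding 36. Then the total is ≥ 37·j + 0·(11 − j) = 0 + 37j.
So 37j ≤ 141 and j ≤ 3; hence at least 11 − 3 = 8 are ≤ 36.
Exactly 8 works: 8 values at 0 and 3 at 37 total 111; raise one of the low values by 30 (still ≤ 36) to hit 141.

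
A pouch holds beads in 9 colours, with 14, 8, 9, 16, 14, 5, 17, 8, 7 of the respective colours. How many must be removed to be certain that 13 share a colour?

86

In the worst case you take as many as possible of each colour without reaching 13: 12 + 8 + 9 + 12 + 12 + 5 + 12 + 8 + 7 = 85.
The next one must give 13 of some colour, so 85 + 1 = 86.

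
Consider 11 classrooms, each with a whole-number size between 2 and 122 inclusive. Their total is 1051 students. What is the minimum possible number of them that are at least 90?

Suppose at most 11 − j of them reach 90; then j values are ≤ 89 and the rest ≤ 122.
The total is then ≤ 89·j + 122·(11 − j) = 1342 − 33j. For this to be ≥ 1051 we need j ≤ 8, so at least 11 − 8 = 3 must reach 90.
Exactly 3 works: 3 values at 122 and 8 at 89 total 1078; lower one of the high values by 27 (still ≥ 90) to hit 1051.

3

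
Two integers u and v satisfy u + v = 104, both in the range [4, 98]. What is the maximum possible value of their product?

uv = u(104 − u) is maximized when u is as near 104/2 as the bounds allow.
Taking u = 52 and v = 52 (both in [4, 98]) gives uv = 2704.

2704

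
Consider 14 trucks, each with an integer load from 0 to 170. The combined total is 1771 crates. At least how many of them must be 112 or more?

Each value short of 112 is at most 111, costing at least 170 − 111 = 59 against the maximum total of 2380.
We can afford to lose at most 2380 − 1771 = 609, so at most ⌊609/59⌋ = 10 fall short, and at least 4 are ≥ 112.
Exactly 4 works: 4 values at 170 and 10 at 111 total 1790; lower one of the high values by 19 (still ≥ 112) to hit 1771.

4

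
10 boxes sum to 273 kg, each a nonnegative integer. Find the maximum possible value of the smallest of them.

The 10 values sum to 273, so their minimum is at most ⌊273/10⌋ = 27.
Equality holds with 7 values of 27 and 3 values of 28.

27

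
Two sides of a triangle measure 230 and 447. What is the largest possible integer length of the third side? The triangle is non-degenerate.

676

The third side must be less than 230 + 447 = 677.
The largest integer below 677 is 676.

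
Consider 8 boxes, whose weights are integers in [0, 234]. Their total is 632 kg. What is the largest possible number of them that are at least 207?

If k of the values are ≥ 207, the total is ≥ 207k + 0(8 − k).
Setting 207k + 0(8 − k) ≤ 632 gives 207k ≤ 632, so k ≤ 3.
k = 3 is achieved by 3 values at 207 and 5 at 0, total 621; add 11 to one value (staying below 207) to reach 632.

3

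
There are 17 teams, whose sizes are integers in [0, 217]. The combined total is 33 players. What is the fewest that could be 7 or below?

Each value above 7 is at least 8, contributing at least 8 − 0 = 8 above the floor 0.
The sum exceeds the floor total 0 by 33, so at most ⌊33/8⌋ = 4 exceed 7, and at least 13 are ≤ 7.
Exactly 13 works: 13 values at 0 and 4 at 8 total 32; raise one of the low values by 1 (still ≤ 7) to hit 33.

13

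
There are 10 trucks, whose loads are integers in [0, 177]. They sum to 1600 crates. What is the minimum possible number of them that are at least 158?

2

If only k of them are at least 158, the other 10 − k are at most 157, so the total is at most k·177 + (10 − k)·157.
This must reach 1600, so k·177 + (10 − k)·157 ≥ 1600, giving k ≥ 2.
Exactly 2 works: 2 values at 177 and 8 at 157 total 1610; lower one of the high values by 10 (still ≥ 158) to hit 1600.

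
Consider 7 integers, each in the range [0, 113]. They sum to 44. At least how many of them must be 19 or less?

5

If only k of them are at most 19, the other 7 − k are at least 20, so the total is at least (7 − k)·20 + k·0.
This is ≤ 44, so (7 − k)·20 + 0k ≤ 44, which gives k ≥ 5.
Exactly 5 works: 5 values at 0 and 2 at 20 total 40; raise one of the low values by 4 (still ≤ 19) to hit 44.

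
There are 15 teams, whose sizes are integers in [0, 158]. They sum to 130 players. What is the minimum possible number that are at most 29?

11

Let j be the number exceeding 29. Then the total is ≥ 30·j + 0·(15 − j) = 0 + 30j.
So 30j ≤ 130 and j ≤ 4; hence at least 15 − 4 = 11 are ≤ 29.
Exactly 11 works: 11 values at 0 and 4 at 30 total 120; raise one of the low values by 10 (still ≤ 29) to hit 130.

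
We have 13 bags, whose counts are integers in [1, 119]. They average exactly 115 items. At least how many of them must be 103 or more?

10

The total is 13 × 115 = 1495.
Each value short of 103 is at most 102, costing at least 119 − 102 = 17 against the maximum total of 1547.
We can afford to lose at most 1547 − 1495 = 52, so at most ⌊52/17⌋ = 3 fall short, and at least 10 are ≥ 103.
Exactly 10 works: 10 values at 119 and 3 at 102 total 1496; lower one of the high values by 1 (still ≥ 103) to hit 1495.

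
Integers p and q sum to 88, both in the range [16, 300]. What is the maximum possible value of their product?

pq = p(88 − p) is maximized when p is as near 88/2 as the bounds allow.
Taking p = 44 and q = 44 (both in [16, 300]) gives pq = 1936.

1936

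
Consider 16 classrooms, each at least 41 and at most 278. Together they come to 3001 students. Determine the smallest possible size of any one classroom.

41

To make one classroom as small as possible, make the other 15 as large as possible.
The other 15 can take up 15 × 278 = 4170 ≥ 3001 − 41, so one classroom can sit at its floor of 41.
Achievable: one at 41 and the other 15 totalling 2960, which fits since 15 × 41 ≤ 2960 ≤ 15 × 278.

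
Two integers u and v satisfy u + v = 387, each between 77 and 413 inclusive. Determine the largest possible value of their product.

With u + v fixed, uv peaks when the two are closest together.
Taking u = 193 and v = 194 (both in [77, 413]) gives uv = 37442.

37442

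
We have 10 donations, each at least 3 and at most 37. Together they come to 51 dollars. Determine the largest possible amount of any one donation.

To make one donation as large as possible, make the other 9 as small as possible.
The other 9 contribute at least 9 × 3 = 27, leaving at most 51 − 27 = 24.
Since 24 ≤ 37, this is achievable: one at 24 and 9 at 3.

24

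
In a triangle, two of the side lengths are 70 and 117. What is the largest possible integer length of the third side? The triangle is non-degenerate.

186

The third side must be less than 70 + 117 = 187.
The largest integer below 187 is 186.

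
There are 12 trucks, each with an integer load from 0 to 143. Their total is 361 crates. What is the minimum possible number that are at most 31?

1

Let j be the number exceeding 31. Then the total is ≥ 32·j + 0·(12 − j) = 0 + 32j.
So 32j ≤ 361 and j ≤ 11; hence at least 12 − 11 = 1 are ≤ 31.
Exactly 1 works: 1 value at 0 and 11 at 32 total 352; raise one of the low values by 9 (still ≤ 31) to hit 361.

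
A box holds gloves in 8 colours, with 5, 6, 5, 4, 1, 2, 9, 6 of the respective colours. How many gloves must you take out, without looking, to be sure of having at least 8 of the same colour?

37

In the worst case you take as many as possible of each colour without reaching 8: 5 + 6 + 5 + 4 + 1 + 2 + 7 + 6 = 36.
The next one must give 8 of some colour, so 36 + 1 = 37.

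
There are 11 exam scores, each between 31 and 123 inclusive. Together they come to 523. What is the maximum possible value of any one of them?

To make one score as large as possible, make the other 10 as small as possible.
The other 10 contribute at least 10 × 31 = 310, leaving at most 523 − 310 = 213.
But each score is capped at 123, so the maximum is 123.
Achievable: one at 123 and the other 10 totalling 400, which fits since 10 × 31 ≤ 400 ≤ 10 × 123.

123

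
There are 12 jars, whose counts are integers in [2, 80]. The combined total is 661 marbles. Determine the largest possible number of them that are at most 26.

Suppose k of them are at most 26. Those contribute at most 26 each and the rest at most 80 each.
So the total is at most 26k + 80(12 − k) = 960 − 54k. This must still be ≥ 661, so k ≤ 5.
k = 5 is achieved by 5 values at 26 and 7 at 80, total 690; lower one of the 80's by 29 (still > 26) to reach 661.

5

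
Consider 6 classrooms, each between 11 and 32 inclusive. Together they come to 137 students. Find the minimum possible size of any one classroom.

11

To make one classroom as small as possible, make the other 5 as large as possible.
The other 5 can take up 5 × 32 = 160 ≥ 137 − 11, so one classroom can sit at its floor of 11.
Achievable: one at 11 and the other 5 totalling 126, which fits since 5 × 11 ≤ 126 ≤ 5 × 32.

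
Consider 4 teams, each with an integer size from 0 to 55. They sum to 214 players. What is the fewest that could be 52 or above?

If only k of them are at least 52, the other 4 − k are at most 51, so the total is at most k·55 + (4 − k)·51.
This must reach 214, so k·55 + (4 − k)·51 ≥ 214, giving k ≥ 3.
Exactly 3 works: 3 values at 55 and 1 at 51 total 216; lower one of the high values by 2 (still ≥ 52) to hit 214.

3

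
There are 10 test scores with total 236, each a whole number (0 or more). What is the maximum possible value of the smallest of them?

23

The average is 236/10 < 24, so some value is ≤ 23.
Equality holds with 4 values of 23 and 6 values of 24.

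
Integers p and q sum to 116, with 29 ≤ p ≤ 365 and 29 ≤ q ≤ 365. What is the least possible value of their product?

Since p + q is fixed, pushing one of them to its bound minimizes the product.
The extreme feasible split is p = 29, q = 87, giving pq = 2523.

2523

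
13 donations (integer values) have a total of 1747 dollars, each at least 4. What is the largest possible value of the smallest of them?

The average is 1747/13 < 135, so some value is ≤ 134.
Taking 8 copies of 134 and 5 copies of 135 gives exactly 1747, so 134 is attained.

134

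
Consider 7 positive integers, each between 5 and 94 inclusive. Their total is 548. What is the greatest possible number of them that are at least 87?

6

If k of the values are ≥ 87, the total is ≥ 87k + 5(7 − k).
Setting 87k + 5(7 − k) ≤ 548 gives 82k ≤ 513, so k ≤ 6.
k = 6 is achieved by 6 values at 87 and 1 at 5, total 527; add 21 to one value (staying below 87) to reach 548.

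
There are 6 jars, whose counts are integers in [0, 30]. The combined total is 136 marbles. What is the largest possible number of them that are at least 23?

If k of the values are ≥ 23, the total is ≥ 23k + 0(6 − k).
Setting 23k + 0(6 − k) ≤ 136 gives 23k ≤ 136, so k ≤ 5.
k = 5 is achieved by 5 values at 23 and 1 at 0, total 115; add 21 to one value (staying below 23) to reach 136.

5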